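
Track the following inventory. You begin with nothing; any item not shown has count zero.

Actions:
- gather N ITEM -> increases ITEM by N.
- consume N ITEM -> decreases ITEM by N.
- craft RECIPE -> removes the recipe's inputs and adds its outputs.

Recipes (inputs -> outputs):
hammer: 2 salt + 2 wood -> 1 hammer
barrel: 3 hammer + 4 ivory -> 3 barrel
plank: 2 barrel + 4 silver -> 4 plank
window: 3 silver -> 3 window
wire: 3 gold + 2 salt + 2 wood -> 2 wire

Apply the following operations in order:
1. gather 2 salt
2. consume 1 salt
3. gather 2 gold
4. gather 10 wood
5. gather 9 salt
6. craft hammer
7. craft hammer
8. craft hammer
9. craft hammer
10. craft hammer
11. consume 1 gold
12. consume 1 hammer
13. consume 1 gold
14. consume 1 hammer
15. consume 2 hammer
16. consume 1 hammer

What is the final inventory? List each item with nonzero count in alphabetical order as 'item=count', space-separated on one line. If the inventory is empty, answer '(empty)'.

After 1 (gather 2 salt): salt=2
After 2 (consume 1 salt): salt=1
After 3 (gather 2 gold): gold=2 salt=1
After 4 (gather 10 wood): gold=2 salt=1 wood=10
After 5 (gather 9 salt): gold=2 salt=10 wood=10
After 6 (craft hammer): gold=2 hammer=1 salt=8 wood=8
After 7 (craft hammer): gold=2 hammer=2 salt=6 wood=6
After 8 (craft hammer): gold=2 hammer=3 salt=4 wood=4
After 9 (craft hammer): gold=2 hammer=4 salt=2 wood=2
After 10 (craft hammer): gold=2 hammer=5
After 11 (consume 1 gold): gold=1 hammer=5
After 12 (consume 1 hammer): gold=1 hammer=4
After 13 (consume 1 gold): hammer=4
After 14 (consume 1 hammer): hammer=3
After 15 (consume 2 hammer): hammer=1
After 16 (consume 1 hammer): (empty)

Answer: (empty)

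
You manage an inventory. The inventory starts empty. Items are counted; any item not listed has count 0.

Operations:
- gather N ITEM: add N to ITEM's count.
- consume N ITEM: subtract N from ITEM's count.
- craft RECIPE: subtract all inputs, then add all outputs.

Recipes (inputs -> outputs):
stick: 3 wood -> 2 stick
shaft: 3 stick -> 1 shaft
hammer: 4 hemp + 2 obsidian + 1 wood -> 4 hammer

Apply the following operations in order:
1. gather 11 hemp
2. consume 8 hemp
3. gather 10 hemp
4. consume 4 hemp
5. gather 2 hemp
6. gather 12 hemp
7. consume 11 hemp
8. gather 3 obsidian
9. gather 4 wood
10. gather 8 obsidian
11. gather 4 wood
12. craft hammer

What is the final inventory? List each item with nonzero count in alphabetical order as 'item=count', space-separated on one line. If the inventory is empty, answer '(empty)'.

Answer: hammer=4 hemp=8 obsidian=9 wood=7

Derivation:
After 1 (gather 11 hemp): hemp=11
After 2 (consume 8 hemp): hemp=3
After 3 (gather 10 hemp): hemp=13
After 4 (consume 4 hemp): hemp=9
After 5 (gather 2 hemp): hemp=11
After 6 (gather 12 hemp): hemp=23
After 7 (consume 11 hemp): hemp=12
After 8 (gather 3 obsidian): hemp=12 obsidian=3
After 9 (gather 4 wood): hemp=12 obsidian=3 wood=4
After 10 (gather 8 obsidian): hemp=12 obsidian=11 wood=4
After 11 (gather 4 wood): hemp=12 obsidian=11 wood=8
After 12 (craft hammer): hammer=4 hemp=8 obsidian=9 wood=7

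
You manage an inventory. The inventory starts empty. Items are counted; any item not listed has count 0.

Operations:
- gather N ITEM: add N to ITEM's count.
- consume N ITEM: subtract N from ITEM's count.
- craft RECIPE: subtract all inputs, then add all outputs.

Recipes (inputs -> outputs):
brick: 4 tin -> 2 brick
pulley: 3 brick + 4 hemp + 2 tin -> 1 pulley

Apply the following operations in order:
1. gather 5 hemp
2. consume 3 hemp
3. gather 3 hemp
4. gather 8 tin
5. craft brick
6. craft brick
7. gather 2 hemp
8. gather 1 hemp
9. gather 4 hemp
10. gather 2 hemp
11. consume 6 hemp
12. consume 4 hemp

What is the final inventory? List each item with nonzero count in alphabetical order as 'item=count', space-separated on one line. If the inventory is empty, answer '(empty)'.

After 1 (gather 5 hemp): hemp=5
After 2 (consume 3 hemp): hemp=2
After 3 (gather 3 hemp): hemp=5
After 4 (gather 8 tin): hemp=5 tin=8
After 5 (craft brick): brick=2 hemp=5 tin=4
After 6 (craft brick): brick=4 hemp=5
After 7 (gather 2 hemp): brick=4 hemp=7
After 8 (gather 1 hemp): brick=4 hemp=8
After 9 (gather 4 hemp): brick=4 hemp=12
After 10 (gather 2 hemp): brick=4 hemp=14
After 11 (consume 6 hemp): brick=4 hemp=8
After 12 (consume 4 hemp): brick=4 hemp=4

Answer: brick=4 hemp=4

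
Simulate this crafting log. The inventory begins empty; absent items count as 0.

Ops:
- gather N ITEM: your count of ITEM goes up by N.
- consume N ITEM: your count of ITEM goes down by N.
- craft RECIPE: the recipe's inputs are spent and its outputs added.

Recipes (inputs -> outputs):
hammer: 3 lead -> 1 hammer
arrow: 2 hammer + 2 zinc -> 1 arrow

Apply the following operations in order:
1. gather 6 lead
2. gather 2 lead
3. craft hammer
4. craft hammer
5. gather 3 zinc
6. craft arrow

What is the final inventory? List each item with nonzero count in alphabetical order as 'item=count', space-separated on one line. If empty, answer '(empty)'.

Answer: arrow=1 lead=2 zinc=1

Derivation:
After 1 (gather 6 lead): lead=6
After 2 (gather 2 lead): lead=8
After 3 (craft hammer): hammer=1 lead=5
After 4 (craft hammer): hammer=2 lead=2
After 5 (gather 3 zinc): hammer=2 lead=2 zinc=3
After 6 (craft arrow): arrow=1 lead=2 zinc=1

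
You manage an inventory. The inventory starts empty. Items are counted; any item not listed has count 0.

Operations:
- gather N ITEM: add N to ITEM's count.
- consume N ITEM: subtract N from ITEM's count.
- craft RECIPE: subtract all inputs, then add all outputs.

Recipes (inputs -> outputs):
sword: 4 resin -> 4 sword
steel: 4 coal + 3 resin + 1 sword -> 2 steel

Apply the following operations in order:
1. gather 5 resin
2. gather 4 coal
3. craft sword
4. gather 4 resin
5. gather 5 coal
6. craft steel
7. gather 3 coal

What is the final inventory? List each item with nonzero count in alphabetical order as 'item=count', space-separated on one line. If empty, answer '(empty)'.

After 1 (gather 5 resin): resin=5
After 2 (gather 4 coal): coal=4 resin=5
After 3 (craft sword): coal=4 resin=1 sword=4
After 4 (gather 4 resin): coal=4 resin=5 sword=4
After 5 (gather 5 coal): coal=9 resin=5 sword=4
After 6 (craft steel): coal=5 resin=2 steel=2 sword=3
After 7 (gather 3 coal): coal=8 resin=2 steel=2 sword=3

Answer: coal=8 resin=2 steel=2 sword=3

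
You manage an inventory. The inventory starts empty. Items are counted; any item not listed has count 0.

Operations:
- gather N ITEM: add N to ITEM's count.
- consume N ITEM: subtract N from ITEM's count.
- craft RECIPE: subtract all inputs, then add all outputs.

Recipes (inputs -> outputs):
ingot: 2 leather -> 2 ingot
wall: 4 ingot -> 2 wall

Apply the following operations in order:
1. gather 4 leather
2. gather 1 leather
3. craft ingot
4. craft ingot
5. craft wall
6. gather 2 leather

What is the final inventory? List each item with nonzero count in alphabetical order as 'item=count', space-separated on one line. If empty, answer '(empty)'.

Answer: leather=3 wall=2

Derivation:
After 1 (gather 4 leather): leather=4
After 2 (gather 1 leather): leather=5
After 3 (craft ingot): ingot=2 leather=3
After 4 (craft ingot): ingot=4 leather=1
After 5 (craft wall): leather=1 wall=2
After 6 (gather 2 leather): leather=3 wall=2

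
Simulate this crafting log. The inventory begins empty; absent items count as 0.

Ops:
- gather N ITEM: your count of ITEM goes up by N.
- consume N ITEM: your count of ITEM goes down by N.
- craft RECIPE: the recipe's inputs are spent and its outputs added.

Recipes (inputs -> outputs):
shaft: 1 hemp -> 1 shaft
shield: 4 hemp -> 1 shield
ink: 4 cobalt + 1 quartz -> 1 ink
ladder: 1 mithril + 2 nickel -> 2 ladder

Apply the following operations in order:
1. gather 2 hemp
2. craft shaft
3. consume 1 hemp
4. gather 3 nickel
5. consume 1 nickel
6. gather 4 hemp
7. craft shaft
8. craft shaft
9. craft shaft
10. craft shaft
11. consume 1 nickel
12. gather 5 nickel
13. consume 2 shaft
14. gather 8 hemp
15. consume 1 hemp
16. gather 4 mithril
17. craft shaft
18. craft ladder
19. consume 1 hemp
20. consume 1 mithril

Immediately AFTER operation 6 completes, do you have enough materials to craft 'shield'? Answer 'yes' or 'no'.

Answer: yes

Derivation:
After 1 (gather 2 hemp): hemp=2
After 2 (craft shaft): hemp=1 shaft=1
After 3 (consume 1 hemp): shaft=1
After 4 (gather 3 nickel): nickel=3 shaft=1
After 5 (consume 1 nickel): nickel=2 shaft=1
After 6 (gather 4 hemp): hemp=4 nickel=2 shaft=1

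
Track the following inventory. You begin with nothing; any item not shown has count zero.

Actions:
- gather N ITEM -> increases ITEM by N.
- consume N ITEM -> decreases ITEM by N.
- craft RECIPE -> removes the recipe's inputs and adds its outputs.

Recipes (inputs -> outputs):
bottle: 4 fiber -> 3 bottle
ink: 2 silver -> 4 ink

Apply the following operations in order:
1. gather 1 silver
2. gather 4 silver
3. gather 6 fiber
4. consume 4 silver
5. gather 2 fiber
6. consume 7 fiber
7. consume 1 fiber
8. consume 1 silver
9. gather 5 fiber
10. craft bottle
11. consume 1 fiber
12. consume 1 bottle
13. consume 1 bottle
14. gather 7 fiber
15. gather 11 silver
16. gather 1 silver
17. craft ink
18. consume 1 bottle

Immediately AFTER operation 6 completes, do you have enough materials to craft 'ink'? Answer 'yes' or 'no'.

After 1 (gather 1 silver): silver=1
After 2 (gather 4 silver): silver=5
After 3 (gather 6 fiber): fiber=6 silver=5
After 4 (consume 4 silver): fiber=6 silver=1
After 5 (gather 2 fiber): fiber=8 silver=1
After 6 (consume 7 fiber): fiber=1 silver=1

Answer: no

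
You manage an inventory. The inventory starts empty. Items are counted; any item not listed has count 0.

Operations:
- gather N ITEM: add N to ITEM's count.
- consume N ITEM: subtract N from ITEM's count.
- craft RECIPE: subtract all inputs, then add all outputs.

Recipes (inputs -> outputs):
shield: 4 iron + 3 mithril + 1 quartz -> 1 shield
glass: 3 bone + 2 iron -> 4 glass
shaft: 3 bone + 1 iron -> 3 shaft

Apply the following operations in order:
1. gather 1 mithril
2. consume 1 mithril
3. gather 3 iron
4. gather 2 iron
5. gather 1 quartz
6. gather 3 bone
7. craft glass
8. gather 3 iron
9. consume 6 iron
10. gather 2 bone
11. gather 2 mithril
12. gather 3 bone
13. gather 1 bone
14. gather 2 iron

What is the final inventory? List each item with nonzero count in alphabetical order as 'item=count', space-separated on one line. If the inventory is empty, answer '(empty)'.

After 1 (gather 1 mithril): mithril=1
After 2 (consume 1 mithril): (empty)
After 3 (gather 3 iron): iron=3
After 4 (gather 2 iron): iron=5
After 5 (gather 1 quartz): iron=5 quartz=1
After 6 (gather 3 bone): bone=3 iron=5 quartz=1
After 7 (craft glass): glass=4 iron=3 quartz=1
After 8 (gather 3 iron): glass=4 iron=6 quartz=1
After 9 (consume 6 iron): glass=4 quartz=1
After 10 (gather 2 bone): bone=2 glass=4 quartz=1
After 11 (gather 2 mithril): bone=2 glass=4 mithril=2 quartz=1
After 12 (gather 3 bone): bone=5 glass=4 mithril=2 quartz=1
After 13 (gather 1 bone): bone=6 glass=4 mithril=2 quartz=1
After 14 (gather 2 iron): bone=6 glass=4 iron=2 mithril=2 quartz=1

Answer: bone=6 glass=4 iron=2 mithril=2 quartz=1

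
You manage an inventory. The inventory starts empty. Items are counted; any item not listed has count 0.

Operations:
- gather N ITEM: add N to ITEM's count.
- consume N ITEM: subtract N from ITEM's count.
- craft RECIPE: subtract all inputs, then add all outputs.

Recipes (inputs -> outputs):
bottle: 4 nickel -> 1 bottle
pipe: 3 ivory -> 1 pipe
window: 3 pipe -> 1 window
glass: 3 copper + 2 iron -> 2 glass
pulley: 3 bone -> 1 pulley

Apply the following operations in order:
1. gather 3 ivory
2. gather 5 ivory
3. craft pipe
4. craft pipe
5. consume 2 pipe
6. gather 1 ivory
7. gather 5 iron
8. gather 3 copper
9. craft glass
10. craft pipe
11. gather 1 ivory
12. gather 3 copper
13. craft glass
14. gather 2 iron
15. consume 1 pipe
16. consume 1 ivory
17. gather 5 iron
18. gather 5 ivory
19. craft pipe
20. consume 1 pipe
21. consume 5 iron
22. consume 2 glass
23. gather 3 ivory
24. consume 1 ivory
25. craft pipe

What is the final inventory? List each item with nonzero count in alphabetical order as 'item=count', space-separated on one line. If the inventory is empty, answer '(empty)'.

Answer: glass=2 iron=3 ivory=1 pipe=1

Derivation:
After 1 (gather 3 ivory): ivory=3
After 2 (gather 5 ivory): ivory=8
After 3 (craft pipe): ivory=5 pipe=1
After 4 (craft pipe): ivory=2 pipe=2
After 5 (consume 2 pipe): ivory=2
After 6 (gather 1 ivory): ivory=3
After 7 (gather 5 iron): iron=5 ivory=3
After 8 (gather 3 copper): copper=3 iron=5 ivory=3
After 9 (craft glass): glass=2 iron=3 ivory=3
After 10 (craft pipe): glass=2 iron=3 pipe=1
After 11 (gather 1 ivory): glass=2 iron=3 ivory=1 pipe=1
After 12 (gather 3 copper): copper=3 glass=2 iron=3 ivory=1 pipe=1
After 13 (craft glass): glass=4 iron=1 ivory=1 pipe=1
After 14 (gather 2 iron): glass=4 iron=3 ivory=1 pipe=1
After 15 (consume 1 pipe): glass=4 iron=3 ivory=1
After 16 (consume 1 ivory): glass=4 iron=3
After 17 (gather 5 iron): glass=4 iron=8
After 18 (gather 5 ivory): glass=4 iron=8 ivory=5
After 19 (craft pipe): glass=4 iron=8 ivory=2 pipe=1
After 20 (consume 1 pipe): glass=4 iron=8 ivory=2
After 21 (consume 5 iron): glass=4 iron=3 ivory=2
After 22 (consume 2 glass): glass=2 iron=3 ivory=2
After 23 (gather 3 ivory): glass=2 iron=3 ivory=5
After 24 (consume 1 ivory): glass=2 iron=3 ivory=4
After 25 (craft pipe): glass=2 iron=3 ivory=1 pipe=1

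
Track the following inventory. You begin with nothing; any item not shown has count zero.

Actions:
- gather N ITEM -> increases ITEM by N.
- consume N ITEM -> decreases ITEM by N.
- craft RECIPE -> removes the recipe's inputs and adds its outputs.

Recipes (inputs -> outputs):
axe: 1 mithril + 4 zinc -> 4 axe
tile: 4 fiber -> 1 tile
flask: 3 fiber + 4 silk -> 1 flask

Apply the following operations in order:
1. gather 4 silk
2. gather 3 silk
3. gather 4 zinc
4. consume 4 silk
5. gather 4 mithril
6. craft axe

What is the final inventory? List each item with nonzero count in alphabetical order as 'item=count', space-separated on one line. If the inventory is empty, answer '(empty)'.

After 1 (gather 4 silk): silk=4
After 2 (gather 3 silk): silk=7
After 3 (gather 4 zinc): silk=7 zinc=4
After 4 (consume 4 silk): silk=3 zinc=4
After 5 (gather 4 mithril): mithril=4 silk=3 zinc=4
After 6 (craft axe): axe=4 mithril=3 silk=3

Answer: axe=4 mithril=3 silk=3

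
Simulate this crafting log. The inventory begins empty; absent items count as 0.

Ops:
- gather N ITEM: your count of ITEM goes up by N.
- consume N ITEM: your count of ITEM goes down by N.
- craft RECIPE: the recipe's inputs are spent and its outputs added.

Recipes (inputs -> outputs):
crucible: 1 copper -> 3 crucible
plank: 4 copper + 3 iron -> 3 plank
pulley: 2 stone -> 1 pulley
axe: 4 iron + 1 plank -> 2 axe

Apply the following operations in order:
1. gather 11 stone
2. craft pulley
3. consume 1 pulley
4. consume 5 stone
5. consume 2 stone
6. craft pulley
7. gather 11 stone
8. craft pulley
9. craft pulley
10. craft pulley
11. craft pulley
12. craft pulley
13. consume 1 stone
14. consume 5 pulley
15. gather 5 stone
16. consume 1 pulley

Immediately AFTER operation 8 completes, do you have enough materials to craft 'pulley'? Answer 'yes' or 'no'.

Answer: yes

Derivation:
After 1 (gather 11 stone): stone=11
After 2 (craft pulley): pulley=1 stone=9
After 3 (consume 1 pulley): stone=9
After 4 (consume 5 stone): stone=4
After 5 (consume 2 stone): stone=2
After 6 (craft pulley): pulley=1
After 7 (gather 11 stone): pulley=1 stone=11
After 8 (craft pulley): pulley=2 stone=9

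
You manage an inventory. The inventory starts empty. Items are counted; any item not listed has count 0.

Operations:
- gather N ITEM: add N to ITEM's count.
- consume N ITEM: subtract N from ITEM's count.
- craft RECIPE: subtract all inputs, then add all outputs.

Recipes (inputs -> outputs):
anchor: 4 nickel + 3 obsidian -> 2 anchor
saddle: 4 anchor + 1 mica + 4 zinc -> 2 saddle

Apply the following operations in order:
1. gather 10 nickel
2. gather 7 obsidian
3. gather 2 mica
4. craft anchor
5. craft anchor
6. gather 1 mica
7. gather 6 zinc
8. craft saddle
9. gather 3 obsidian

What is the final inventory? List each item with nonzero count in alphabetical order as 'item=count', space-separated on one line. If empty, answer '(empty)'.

After 1 (gather 10 nickel): nickel=10
After 2 (gather 7 obsidian): nickel=10 obsidian=7
After 3 (gather 2 mica): mica=2 nickel=10 obsidian=7
After 4 (craft anchor): anchor=2 mica=2 nickel=6 obsidian=4
After 5 (craft anchor): anchor=4 mica=2 nickel=2 obsidian=1
After 6 (gather 1 mica): anchor=4 mica=3 nickel=2 obsidian=1
After 7 (gather 6 zinc): anchor=4 mica=3 nickel=2 obsidian=1 zinc=6
After 8 (craft saddle): mica=2 nickel=2 obsidian=1 saddle=2 zinc=2
After 9 (gather 3 obsidian): mica=2 nickel=2 obsidian=4 saddle=2 zinc=2

Answer: mica=2 nickel=2 obsidian=4 saddle=2 zinc=2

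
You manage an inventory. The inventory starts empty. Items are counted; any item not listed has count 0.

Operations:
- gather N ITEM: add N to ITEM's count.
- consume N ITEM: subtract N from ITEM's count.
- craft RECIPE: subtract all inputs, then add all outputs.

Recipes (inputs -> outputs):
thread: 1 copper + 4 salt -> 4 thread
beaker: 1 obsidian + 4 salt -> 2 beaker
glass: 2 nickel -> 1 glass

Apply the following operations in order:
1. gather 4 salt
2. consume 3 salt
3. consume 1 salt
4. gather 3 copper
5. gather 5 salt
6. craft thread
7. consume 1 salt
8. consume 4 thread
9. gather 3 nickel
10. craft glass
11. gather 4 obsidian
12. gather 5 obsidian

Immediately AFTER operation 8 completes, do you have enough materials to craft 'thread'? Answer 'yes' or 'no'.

Answer: no

Derivation:
After 1 (gather 4 salt): salt=4
After 2 (consume 3 salt): salt=1
After 3 (consume 1 salt): (empty)
After 4 (gather 3 copper): copper=3
After 5 (gather 5 salt): copper=3 salt=5
After 6 (craft thread): copper=2 salt=1 thread=4
After 7 (consume 1 salt): copper=2 thread=4
After 8 (consume 4 thread): copper=2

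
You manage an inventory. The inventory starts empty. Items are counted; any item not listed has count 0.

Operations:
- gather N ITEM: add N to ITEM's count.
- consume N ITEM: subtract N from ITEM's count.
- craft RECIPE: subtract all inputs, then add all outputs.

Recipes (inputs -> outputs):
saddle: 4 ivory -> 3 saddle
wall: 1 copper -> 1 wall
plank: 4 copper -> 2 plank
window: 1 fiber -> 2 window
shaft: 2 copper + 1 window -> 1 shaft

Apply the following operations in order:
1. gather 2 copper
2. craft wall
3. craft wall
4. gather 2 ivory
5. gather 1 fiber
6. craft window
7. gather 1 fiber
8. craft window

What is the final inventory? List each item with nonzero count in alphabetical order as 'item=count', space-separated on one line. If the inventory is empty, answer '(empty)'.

Answer: ivory=2 wall=2 window=4

Derivation:
After 1 (gather 2 copper): copper=2
After 2 (craft wall): copper=1 wall=1
After 3 (craft wall): wall=2
After 4 (gather 2 ivory): ivory=2 wall=2
After 5 (gather 1 fiber): fiber=1 ivory=2 wall=2
After 6 (craft window): ivory=2 wall=2 window=2
After 7 (gather 1 fiber): fiber=1 ivory=2 wall=2 window=2
After 8 (craft window): ivory=2 wall=2 window=4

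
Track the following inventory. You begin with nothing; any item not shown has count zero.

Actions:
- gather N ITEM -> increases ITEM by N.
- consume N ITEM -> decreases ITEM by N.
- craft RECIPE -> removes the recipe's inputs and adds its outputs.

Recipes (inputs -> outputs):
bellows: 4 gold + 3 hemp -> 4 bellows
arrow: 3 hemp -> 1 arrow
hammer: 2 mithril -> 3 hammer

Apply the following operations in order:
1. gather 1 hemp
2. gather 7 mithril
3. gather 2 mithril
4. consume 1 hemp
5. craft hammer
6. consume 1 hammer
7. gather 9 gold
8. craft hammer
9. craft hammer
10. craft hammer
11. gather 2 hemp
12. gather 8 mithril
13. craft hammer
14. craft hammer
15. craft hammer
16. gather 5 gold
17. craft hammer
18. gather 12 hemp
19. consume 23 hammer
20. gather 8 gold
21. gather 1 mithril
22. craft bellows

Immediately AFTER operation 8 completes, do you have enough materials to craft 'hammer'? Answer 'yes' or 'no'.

After 1 (gather 1 hemp): hemp=1
After 2 (gather 7 mithril): hemp=1 mithril=7
After 3 (gather 2 mithril): hemp=1 mithril=9
After 4 (consume 1 hemp): mithril=9
After 5 (craft hammer): hammer=3 mithril=7
After 6 (consume 1 hammer): hammer=2 mithril=7
After 7 (gather 9 gold): gold=9 hammer=2 mithril=7
After 8 (craft hammer): gold=9 hammer=5 mithril=5

Answer: yes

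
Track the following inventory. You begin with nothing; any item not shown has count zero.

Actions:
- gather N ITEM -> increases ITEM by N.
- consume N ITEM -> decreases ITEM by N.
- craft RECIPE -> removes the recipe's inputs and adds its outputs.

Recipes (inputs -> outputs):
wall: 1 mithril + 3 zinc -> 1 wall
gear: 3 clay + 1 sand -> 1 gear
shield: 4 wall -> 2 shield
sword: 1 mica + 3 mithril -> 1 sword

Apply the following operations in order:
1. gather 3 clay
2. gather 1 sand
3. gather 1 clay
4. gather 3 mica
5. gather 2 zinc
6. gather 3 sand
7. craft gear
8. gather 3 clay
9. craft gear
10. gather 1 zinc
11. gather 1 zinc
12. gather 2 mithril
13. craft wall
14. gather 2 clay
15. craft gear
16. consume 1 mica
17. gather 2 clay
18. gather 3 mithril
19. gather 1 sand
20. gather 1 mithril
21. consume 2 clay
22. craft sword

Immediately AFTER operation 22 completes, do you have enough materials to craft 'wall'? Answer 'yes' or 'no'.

After 1 (gather 3 clay): clay=3
After 2 (gather 1 sand): clay=3 sand=1
After 3 (gather 1 clay): clay=4 sand=1
After 4 (gather 3 mica): clay=4 mica=3 sand=1
After 5 (gather 2 zinc): clay=4 mica=3 sand=1 zinc=2
After 6 (gather 3 sand): clay=4 mica=3 sand=4 zinc=2
After 7 (craft gear): clay=1 gear=1 mica=3 sand=3 zinc=2
After 8 (gather 3 clay): clay=4 gear=1 mica=3 sand=3 zinc=2
After 9 (craft gear): clay=1 gear=2 mica=3 sand=2 zinc=2
After 10 (gather 1 zinc): clay=1 gear=2 mica=3 sand=2 zinc=3
After 11 (gather 1 zinc): clay=1 gear=2 mica=3 sand=2 zinc=4
After 12 (gather 2 mithril): clay=1 gear=2 mica=3 mithril=2 sand=2 zinc=4
After 13 (craft wall): clay=1 gear=2 mica=3 mithril=1 sand=2 wall=1 zinc=1
After 14 (gather 2 clay): clay=3 gear=2 mica=3 mithril=1 sand=2 wall=1 zinc=1
After 15 (craft gear): gear=3 mica=3 mithril=1 sand=1 wall=1 zinc=1
After 16 (consume 1 mica): gear=3 mica=2 mithril=1 sand=1 wall=1 zinc=1
After 17 (gather 2 clay): clay=2 gear=3 mica=2 mithril=1 sand=1 wall=1 zinc=1
After 18 (gather 3 mithril): clay=2 gear=3 mica=2 mithril=4 sand=1 wall=1 zinc=1
After 19 (gather 1 sand): clay=2 gear=3 mica=2 mithril=4 sand=2 wall=1 zinc=1
After 20 (gather 1 mithril): clay=2 gear=3 mica=2 mithril=5 sand=2 wall=1 zinc=1
After 21 (consume 2 clay): gear=3 mica=2 mithril=5 sand=2 wall=1 zinc=1
After 22 (craft sword): gear=3 mica=1 mithril=2 sand=2 sword=1 wall=1 zinc=1

Answer: no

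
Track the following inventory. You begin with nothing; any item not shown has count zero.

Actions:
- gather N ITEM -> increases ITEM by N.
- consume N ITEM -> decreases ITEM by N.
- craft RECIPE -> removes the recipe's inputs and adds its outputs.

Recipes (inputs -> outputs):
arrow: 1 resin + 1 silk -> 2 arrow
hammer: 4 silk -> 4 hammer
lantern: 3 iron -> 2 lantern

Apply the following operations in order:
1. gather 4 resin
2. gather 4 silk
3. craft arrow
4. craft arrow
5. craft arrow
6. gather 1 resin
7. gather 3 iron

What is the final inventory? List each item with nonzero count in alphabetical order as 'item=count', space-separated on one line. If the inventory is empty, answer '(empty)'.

After 1 (gather 4 resin): resin=4
After 2 (gather 4 silk): resin=4 silk=4
After 3 (craft arrow): arrow=2 resin=3 silk=3
After 4 (craft arrow): arrow=4 resin=2 silk=2
After 5 (craft arrow): arrow=6 resin=1 silk=1
After 6 (gather 1 resin): arrow=6 resin=2 silk=1
After 7 (gather 3 iron): arrow=6 iron=3 resin=2 silk=1

Answer: arrow=6 iron=3 resin=2 silk=1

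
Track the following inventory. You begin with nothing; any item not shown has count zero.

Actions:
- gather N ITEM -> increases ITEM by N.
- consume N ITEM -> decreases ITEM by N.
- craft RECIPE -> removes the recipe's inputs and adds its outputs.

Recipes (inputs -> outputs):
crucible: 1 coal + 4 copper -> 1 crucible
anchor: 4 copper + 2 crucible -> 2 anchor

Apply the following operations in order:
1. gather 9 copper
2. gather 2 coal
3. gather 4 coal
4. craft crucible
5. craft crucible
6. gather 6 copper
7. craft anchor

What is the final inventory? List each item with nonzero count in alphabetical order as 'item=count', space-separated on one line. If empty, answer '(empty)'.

After 1 (gather 9 copper): copper=9
After 2 (gather 2 coal): coal=2 copper=9
After 3 (gather 4 coal): coal=6 copper=9
After 4 (craft crucible): coal=5 copper=5 crucible=1
After 5 (craft crucible): coal=4 copper=1 crucible=2
After 6 (gather 6 copper): coal=4 copper=7 crucible=2
After 7 (craft anchor): anchor=2 coal=4 copper=3

Answer: anchor=2 coal=4 copper=3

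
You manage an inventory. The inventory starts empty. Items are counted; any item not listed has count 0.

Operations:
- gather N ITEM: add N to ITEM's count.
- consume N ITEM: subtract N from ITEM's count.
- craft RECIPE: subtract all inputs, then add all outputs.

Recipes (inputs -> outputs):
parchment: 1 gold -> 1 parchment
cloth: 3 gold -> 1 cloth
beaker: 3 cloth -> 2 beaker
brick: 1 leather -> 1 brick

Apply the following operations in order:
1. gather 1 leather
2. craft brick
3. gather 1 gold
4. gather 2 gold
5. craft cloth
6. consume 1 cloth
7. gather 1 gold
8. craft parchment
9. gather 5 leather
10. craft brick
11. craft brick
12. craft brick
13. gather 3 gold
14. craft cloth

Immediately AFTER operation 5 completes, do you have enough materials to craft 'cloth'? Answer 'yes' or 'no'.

Answer: no

Derivation:
After 1 (gather 1 leather): leather=1
After 2 (craft brick): brick=1
After 3 (gather 1 gold): brick=1 gold=1
After 4 (gather 2 gold): brick=1 gold=3
After 5 (craft cloth): brick=1 cloth=1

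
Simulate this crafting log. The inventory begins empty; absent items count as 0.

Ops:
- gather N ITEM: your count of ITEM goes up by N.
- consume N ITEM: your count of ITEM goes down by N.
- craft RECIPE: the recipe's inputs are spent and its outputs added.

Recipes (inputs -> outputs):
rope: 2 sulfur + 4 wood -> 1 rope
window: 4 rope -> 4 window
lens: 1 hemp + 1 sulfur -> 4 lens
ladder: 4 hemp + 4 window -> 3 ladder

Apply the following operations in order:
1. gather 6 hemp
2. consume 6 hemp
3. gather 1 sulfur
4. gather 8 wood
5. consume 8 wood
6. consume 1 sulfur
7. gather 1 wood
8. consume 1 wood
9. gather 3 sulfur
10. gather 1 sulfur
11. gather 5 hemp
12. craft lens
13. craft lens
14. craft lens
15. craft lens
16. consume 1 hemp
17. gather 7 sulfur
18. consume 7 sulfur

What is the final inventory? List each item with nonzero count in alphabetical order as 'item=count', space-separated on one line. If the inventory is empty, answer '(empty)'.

After 1 (gather 6 hemp): hemp=6
After 2 (consume 6 hemp): (empty)
After 3 (gather 1 sulfur): sulfur=1
After 4 (gather 8 wood): sulfur=1 wood=8
After 5 (consume 8 wood): sulfur=1
After 6 (consume 1 sulfur): (empty)
After 7 (gather 1 wood): wood=1
After 8 (consume 1 wood): (empty)
After 9 (gather 3 sulfur): sulfur=3
After 10 (gather 1 sulfur): sulfur=4
After 11 (gather 5 hemp): hemp=5 sulfur=4
After 12 (craft lens): hemp=4 lens=4 sulfur=3
After 13 (craft lens): hemp=3 lens=8 sulfur=2
After 14 (craft lens): hemp=2 lens=12 sulfur=1
After 15 (craft lens): hemp=1 lens=16
After 16 (consume 1 hemp): lens=16
After 17 (gather 7 sulfur): lens=16 sulfur=7
After 18 (consume 7 sulfur): lens=16

Answer: lens=16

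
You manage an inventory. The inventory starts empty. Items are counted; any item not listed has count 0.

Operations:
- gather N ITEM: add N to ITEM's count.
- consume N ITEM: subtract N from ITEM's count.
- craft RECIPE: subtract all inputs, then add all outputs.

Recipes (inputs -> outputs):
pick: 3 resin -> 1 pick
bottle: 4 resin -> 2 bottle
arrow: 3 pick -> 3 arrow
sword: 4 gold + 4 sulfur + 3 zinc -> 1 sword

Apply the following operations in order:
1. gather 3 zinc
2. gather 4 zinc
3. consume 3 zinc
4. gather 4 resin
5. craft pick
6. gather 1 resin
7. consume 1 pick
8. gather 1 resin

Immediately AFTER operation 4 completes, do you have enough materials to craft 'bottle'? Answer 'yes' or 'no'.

After 1 (gather 3 zinc): zinc=3
After 2 (gather 4 zinc): zinc=7
After 3 (consume 3 zinc): zinc=4
After 4 (gather 4 resin): resin=4 zinc=4

Answer: yes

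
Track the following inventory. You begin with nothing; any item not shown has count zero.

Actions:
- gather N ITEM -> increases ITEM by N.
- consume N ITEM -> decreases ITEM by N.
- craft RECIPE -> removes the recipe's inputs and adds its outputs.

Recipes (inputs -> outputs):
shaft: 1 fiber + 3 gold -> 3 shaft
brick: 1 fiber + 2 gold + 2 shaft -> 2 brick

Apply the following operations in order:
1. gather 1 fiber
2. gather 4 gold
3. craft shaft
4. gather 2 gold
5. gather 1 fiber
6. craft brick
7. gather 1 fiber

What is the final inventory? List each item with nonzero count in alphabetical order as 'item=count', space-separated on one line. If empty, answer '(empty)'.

Answer: brick=2 fiber=1 gold=1 shaft=1

Derivation:
After 1 (gather 1 fiber): fiber=1
After 2 (gather 4 gold): fiber=1 gold=4
After 3 (craft shaft): gold=1 shaft=3
After 4 (gather 2 gold): gold=3 shaft=3
After 5 (gather 1 fiber): fiber=1 gold=3 shaft=3
After 6 (craft brick): brick=2 gold=1 shaft=1
After 7 (gather 1 fiber): brick=2 fiber=1 gold=1 shaft=1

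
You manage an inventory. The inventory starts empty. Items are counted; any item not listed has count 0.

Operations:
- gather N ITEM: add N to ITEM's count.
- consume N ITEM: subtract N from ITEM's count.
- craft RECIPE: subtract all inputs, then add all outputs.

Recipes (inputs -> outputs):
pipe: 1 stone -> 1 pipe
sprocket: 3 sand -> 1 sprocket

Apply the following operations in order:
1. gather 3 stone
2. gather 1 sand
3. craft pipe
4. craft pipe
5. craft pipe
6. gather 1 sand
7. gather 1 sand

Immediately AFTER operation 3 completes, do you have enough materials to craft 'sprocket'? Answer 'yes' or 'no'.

After 1 (gather 3 stone): stone=3
After 2 (gather 1 sand): sand=1 stone=3
After 3 (craft pipe): pipe=1 sand=1 stone=2

Answer: no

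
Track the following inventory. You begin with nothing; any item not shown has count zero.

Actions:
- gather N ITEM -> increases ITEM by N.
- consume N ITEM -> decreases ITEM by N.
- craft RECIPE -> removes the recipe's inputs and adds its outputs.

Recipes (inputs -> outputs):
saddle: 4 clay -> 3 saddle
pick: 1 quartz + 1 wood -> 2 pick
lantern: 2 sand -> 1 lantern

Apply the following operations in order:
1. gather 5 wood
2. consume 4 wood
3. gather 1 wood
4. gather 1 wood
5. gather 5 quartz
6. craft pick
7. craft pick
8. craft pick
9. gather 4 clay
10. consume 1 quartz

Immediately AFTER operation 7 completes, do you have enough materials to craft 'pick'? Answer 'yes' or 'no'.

After 1 (gather 5 wood): wood=5
After 2 (consume 4 wood): wood=1
After 3 (gather 1 wood): wood=2
After 4 (gather 1 wood): wood=3
After 5 (gather 5 quartz): quartz=5 wood=3
After 6 (craft pick): pick=2 quartz=4 wood=2
After 7 (craft pick): pick=4 quartz=3 wood=1

Answer: yes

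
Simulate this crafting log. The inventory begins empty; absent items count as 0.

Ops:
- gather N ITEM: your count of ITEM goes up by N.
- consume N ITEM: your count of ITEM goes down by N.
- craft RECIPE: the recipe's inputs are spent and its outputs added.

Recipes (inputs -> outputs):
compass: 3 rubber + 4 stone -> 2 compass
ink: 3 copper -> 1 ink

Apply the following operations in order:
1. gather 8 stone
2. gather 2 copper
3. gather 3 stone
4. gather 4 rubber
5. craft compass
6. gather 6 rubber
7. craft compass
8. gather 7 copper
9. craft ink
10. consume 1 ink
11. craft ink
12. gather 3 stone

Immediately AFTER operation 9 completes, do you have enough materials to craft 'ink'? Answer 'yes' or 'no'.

After 1 (gather 8 stone): stone=8
After 2 (gather 2 copper): copper=2 stone=8
After 3 (gather 3 stone): copper=2 stone=11
After 4 (gather 4 rubber): copper=2 rubber=4 stone=11
After 5 (craft compass): compass=2 copper=2 rubber=1 stone=7
After 6 (gather 6 rubber): compass=2 copper=2 rubber=7 stone=7
After 7 (craft compass): compass=4 copper=2 rubber=4 stone=3
After 8 (gather 7 copper): compass=4 copper=9 rubber=4 stone=3
After 9 (craft ink): compass=4 copper=6 ink=1 rubber=4 stone=3

Answer: yes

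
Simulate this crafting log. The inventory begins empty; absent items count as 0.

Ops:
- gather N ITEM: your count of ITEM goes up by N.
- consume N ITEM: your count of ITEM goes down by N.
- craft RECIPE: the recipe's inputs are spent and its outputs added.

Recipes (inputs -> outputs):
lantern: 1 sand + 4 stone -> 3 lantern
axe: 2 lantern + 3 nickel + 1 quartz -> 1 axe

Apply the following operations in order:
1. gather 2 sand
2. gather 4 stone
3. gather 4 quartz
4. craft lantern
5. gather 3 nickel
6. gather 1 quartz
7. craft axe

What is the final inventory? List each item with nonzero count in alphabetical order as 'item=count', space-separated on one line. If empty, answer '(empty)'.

After 1 (gather 2 sand): sand=2
After 2 (gather 4 stone): sand=2 stone=4
After 3 (gather 4 quartz): quartz=4 sand=2 stone=4
After 4 (craft lantern): lantern=3 quartz=4 sand=1
After 5 (gather 3 nickel): lantern=3 nickel=3 quartz=4 sand=1
After 6 (gather 1 quartz): lantern=3 nickel=3 quartz=5 sand=1
After 7 (craft axe): axe=1 lantern=1 quartz=4 sand=1

Answer: axe=1 lantern=1 quartz=4 sand=1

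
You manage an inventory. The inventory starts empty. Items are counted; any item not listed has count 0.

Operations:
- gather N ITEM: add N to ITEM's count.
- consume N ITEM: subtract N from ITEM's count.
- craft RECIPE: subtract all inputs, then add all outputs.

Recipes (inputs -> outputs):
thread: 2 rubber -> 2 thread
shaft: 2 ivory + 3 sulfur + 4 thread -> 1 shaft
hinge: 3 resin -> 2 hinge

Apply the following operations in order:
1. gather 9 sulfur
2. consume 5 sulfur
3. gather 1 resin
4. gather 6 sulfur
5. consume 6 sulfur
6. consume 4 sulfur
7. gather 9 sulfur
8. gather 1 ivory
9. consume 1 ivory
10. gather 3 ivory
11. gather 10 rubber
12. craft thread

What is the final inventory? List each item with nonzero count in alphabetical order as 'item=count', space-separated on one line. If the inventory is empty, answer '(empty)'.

After 1 (gather 9 sulfur): sulfur=9
After 2 (consume 5 sulfur): sulfur=4
After 3 (gather 1 resin): resin=1 sulfur=4
After 4 (gather 6 sulfur): resin=1 sulfur=10
After 5 (consume 6 sulfur): resin=1 sulfur=4
After 6 (consume 4 sulfur): resin=1
After 7 (gather 9 sulfur): resin=1 sulfur=9
After 8 (gather 1 ivory): ivory=1 resin=1 sulfur=9
After 9 (consume 1 ivory): resin=1 sulfur=9
After 10 (gather 3 ivory): ivory=3 resin=1 sulfur=9
After 11 (gather 10 rubber): ivory=3 resin=1 rubber=10 sulfur=9
After 12 (craft thread): ivory=3 resin=1 rubber=8 sulfur=9 thread=2

Answer: ivory=3 resin=1 rubber=8 sulfur=9 thread=2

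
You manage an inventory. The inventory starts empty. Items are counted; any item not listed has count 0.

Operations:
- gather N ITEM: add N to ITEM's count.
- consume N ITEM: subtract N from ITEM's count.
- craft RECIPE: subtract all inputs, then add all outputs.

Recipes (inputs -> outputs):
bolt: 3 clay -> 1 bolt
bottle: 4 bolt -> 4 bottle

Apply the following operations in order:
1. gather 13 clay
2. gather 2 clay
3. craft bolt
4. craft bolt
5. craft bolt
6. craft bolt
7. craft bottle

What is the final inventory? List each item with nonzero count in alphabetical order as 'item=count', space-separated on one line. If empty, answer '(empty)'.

After 1 (gather 13 clay): clay=13
After 2 (gather 2 clay): clay=15
After 3 (craft bolt): bolt=1 clay=12
After 4 (craft bolt): bolt=2 clay=9
After 5 (craft bolt): bolt=3 clay=6
After 6 (craft bolt): bolt=4 clay=3
After 7 (craft bottle): bottle=4 clay=3

Answer: bottle=4 clay=3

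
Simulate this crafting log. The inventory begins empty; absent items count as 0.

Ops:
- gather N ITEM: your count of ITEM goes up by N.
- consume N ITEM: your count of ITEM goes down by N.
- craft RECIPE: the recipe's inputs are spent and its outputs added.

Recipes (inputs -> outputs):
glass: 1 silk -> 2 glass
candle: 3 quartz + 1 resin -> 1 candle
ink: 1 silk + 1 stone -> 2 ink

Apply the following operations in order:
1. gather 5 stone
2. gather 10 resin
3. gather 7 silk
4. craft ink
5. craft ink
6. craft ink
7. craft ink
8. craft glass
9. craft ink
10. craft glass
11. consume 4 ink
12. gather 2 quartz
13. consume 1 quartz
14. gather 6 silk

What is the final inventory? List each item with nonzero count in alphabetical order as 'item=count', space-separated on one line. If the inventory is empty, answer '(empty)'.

After 1 (gather 5 stone): stone=5
After 2 (gather 10 resin): resin=10 stone=5
After 3 (gather 7 silk): resin=10 silk=7 stone=5
After 4 (craft ink): ink=2 resin=10 silk=6 stone=4
After 5 (craft ink): ink=4 resin=10 silk=5 stone=3
After 6 (craft ink): ink=6 resin=10 silk=4 stone=2
After 7 (craft ink): ink=8 resin=10 silk=3 stone=1
After 8 (craft glass): glass=2 ink=8 resin=10 silk=2 stone=1
After 9 (craft ink): glass=2 ink=10 resin=10 silk=1
After 10 (craft glass): glass=4 ink=10 resin=10
After 11 (consume 4 ink): glass=4 ink=6 resin=10
After 12 (gather 2 quartz): glass=4 ink=6 quartz=2 resin=10
After 13 (consume 1 quartz): glass=4 ink=6 quartz=1 resin=10
After 14 (gather 6 silk): glass=4 ink=6 quartz=1 resin=10 silk=6

Answer: glass=4 ink=6 quartz=1 resin=10 silk=6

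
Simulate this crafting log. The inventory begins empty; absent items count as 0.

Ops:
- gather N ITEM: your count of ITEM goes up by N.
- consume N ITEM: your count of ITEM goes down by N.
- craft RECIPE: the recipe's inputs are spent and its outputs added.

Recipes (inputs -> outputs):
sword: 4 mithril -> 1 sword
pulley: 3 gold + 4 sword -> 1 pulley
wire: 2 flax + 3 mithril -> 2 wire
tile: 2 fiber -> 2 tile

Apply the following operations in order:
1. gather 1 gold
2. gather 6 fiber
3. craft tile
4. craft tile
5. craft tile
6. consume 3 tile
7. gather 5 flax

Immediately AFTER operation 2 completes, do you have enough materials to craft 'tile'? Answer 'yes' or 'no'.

After 1 (gather 1 gold): gold=1
After 2 (gather 6 fiber): fiber=6 gold=1

Answer: yes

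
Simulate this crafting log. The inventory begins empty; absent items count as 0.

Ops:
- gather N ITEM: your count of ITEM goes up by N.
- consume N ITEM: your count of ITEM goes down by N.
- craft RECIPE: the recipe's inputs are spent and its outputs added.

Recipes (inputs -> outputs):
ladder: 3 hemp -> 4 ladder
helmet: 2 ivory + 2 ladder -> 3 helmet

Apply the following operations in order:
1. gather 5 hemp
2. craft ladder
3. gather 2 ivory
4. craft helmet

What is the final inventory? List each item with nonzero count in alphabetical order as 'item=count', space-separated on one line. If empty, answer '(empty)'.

Answer: helmet=3 hemp=2 ladder=2

Derivation:
After 1 (gather 5 hemp): hemp=5
After 2 (craft ladder): hemp=2 ladder=4
After 3 (gather 2 ivory): hemp=2 ivory=2 ladder=4
After 4 (craft helmet): helmet=3 hemp=2 ladder=2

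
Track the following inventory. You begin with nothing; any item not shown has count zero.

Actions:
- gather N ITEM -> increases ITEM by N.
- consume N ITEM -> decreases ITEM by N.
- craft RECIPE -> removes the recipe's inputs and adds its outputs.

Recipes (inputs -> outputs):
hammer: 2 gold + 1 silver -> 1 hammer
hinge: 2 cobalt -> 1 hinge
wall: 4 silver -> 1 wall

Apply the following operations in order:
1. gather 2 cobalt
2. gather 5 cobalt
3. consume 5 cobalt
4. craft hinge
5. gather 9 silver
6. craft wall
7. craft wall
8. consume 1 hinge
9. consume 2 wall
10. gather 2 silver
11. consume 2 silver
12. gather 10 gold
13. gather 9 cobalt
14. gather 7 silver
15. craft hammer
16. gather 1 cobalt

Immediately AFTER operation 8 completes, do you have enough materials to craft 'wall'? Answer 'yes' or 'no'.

After 1 (gather 2 cobalt): cobalt=2
After 2 (gather 5 cobalt): cobalt=7
After 3 (consume 5 cobalt): cobalt=2
After 4 (craft hinge): hinge=1
After 5 (gather 9 silver): hinge=1 silver=9
After 6 (craft wall): hinge=1 silver=5 wall=1
After 7 (craft wall): hinge=1 silver=1 wall=2
After 8 (consume 1 hinge): silver=1 wall=2

Answer: no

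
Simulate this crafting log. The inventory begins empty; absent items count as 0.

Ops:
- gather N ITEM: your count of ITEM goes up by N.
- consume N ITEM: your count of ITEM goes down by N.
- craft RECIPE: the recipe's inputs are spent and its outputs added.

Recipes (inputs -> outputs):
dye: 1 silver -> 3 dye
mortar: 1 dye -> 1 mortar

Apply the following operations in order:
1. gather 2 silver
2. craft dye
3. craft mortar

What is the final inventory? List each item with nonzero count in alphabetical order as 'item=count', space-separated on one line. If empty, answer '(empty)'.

Answer: dye=2 mortar=1 silver=1

Derivation:
After 1 (gather 2 silver): silver=2
After 2 (craft dye): dye=3 silver=1
After 3 (craft mortar): dye=2 mortar=1 silver=1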